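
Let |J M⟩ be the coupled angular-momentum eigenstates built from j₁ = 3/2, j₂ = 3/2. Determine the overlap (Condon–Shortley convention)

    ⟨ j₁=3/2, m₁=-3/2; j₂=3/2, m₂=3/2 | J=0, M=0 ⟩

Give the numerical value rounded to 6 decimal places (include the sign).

j₁+j₂−J=3  J+j₁−j₂=0  J−j₁+j₂=0  j₁+j₂+J+1=4
(j₁±m₁, j₂±m₂, J±M) = (0,3,3,0,0,0)
P² = 9
sum k=3..3:
  [3] −1/6 = -1/6
S = -1/6
C² = P²·S² = 1/4 ; C = -0.500000

-0.500000  (= −√(1/4))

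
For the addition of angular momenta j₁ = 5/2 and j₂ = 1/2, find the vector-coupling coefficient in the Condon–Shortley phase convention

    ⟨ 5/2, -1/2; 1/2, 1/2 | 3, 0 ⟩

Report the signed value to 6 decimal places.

j₁+j₂−J=0  J+j₁−j₂=5  J−j₁+j₂=1  j₁+j₂+J+1=7
(j₁±m₁, j₂±m₂, J±M) = (2,3,1,0,3,3)
P² = 72
sum k=0..0:
  [0] +1/12 = 1/12
S = 1/12
C² = P²·S² = 1/2 ; C = +0.707107

+√(1/2) = +0.707107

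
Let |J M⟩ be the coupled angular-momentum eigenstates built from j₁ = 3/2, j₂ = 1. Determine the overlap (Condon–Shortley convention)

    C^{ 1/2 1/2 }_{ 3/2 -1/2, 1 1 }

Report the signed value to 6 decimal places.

+√(1/6) = +0.408248

√[2·2!1!0!/4! · 1!2!2!0!1!0!] = √(2/3)
  +(−1)^2/∏(2,0,0,0,1,0)! = 1/2  (running 1/2)
⟨..|..⟩ = √(2/3)·(1/2) = +0.408248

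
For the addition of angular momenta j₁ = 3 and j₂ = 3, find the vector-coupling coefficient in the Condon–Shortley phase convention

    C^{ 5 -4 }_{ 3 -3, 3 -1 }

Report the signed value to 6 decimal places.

j₁+j₂−J=1  J+j₁−j₂=5  J−j₁+j₂=5  j₁+j₂+J+1=12
(j₁±m₁, j₂±m₂, J±M) = (0,6,2,4,1,9)
P² = 4147200
sum k=1..1:
  [1] −1/2880 = -1/2880
S = -1/2880
C² = P²·S² = 1/2 ; C = -0.707107

−√(1/2) ≈ -0.707107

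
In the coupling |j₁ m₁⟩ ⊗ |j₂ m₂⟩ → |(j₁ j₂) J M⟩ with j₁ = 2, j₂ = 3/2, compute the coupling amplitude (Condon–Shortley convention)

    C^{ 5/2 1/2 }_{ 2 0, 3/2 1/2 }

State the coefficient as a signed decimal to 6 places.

−√(3/35) = -0.292770

triangle: 1!×3!×2!/7! = 12/5040
(j±m)!: 2!×2!×2!×1!×3!×2! = 96
prefactor² = (2J+1)×Δ×N² = 48/35
  k=0: +1/(0!×1!×2!×2!×1!×0!) = 1/4
  k=1: −1/(1!×0!×1!×1!×2!×1!) = -1/2
Σ = -1/4  ⇒  CG² = 48/35×(-1/4)² = 3/35
CG = −√(3/35) = -0.292770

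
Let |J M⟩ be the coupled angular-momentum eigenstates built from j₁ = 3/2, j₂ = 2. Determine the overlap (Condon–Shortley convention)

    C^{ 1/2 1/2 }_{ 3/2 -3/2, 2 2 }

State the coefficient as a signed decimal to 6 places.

−√(2/5) ≈ -0.632456

√[2·3!0!1!/5! · 0!3!4!0!1!0!] = √(72/5)
  +(−1)^3/∏(3,0,0,1,0,0)! = -1/6  (running -1/6)
⟨..|..⟩ = √(72/5)·(-1/6) = -0.632456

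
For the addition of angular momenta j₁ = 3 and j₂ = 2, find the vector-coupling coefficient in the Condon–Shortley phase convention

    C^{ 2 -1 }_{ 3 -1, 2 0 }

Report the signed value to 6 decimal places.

+√(1/7) = +0.377964

j₁+j₂−J=3  J+j₁−j₂=3  J−j₁+j₂=1  j₁+j₂+J+1=8
(j₁±m₁, j₂±m₂, J±M) = (2,4,2,2,1,3)
P² = 36/7
sum k=1..2:
  [1] −1/12 = -1/12
  [2] +1/4 = 1/4
S = 1/6
C² = P²·S² = 1/7 ; C = +0.377964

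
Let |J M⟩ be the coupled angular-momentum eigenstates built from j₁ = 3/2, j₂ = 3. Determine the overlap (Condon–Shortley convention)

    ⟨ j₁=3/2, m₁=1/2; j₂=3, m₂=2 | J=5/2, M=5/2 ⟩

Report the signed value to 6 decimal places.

triangle: 2!*1!*4!/8! = 48/40320
(j±m)!: 2!*1!*5!*1!*5!*0! = 28800
prefactor² = (2J+1)*Δ*N² = 1440/7
  k=1: −1/(1!*1!*0!*4!*1!*0!) = -1/24
Σ = -1/24  ⇒  CG² = 1440/7*(-1/24)² = 5/14
CG = −√(5/14) = -0.597614

−√(5/14) ≈ -0.597614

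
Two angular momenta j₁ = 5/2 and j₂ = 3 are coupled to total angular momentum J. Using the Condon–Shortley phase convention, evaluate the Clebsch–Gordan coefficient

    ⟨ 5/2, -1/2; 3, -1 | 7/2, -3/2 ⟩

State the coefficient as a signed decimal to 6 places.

triangle: 2!·3!·4!/10! = 288/3628800
(j±m)!: 2!·3!·2!·4!·2!·5! = 138240
prefactor² = (2J+1)·Δ·N² = 3072/35
  k=0: +1/(0!·2!·3!·2!·0!·2!) = 1/48
  k=1: −1/(1!·1!·2!·1!·1!·3!) = -1/12
  k=2: +1/(2!·0!·1!·0!·2!·4!) = 1/96
Σ = -5/96  ⇒  CG² = 3072/35·(-5/96)² = 5/21
CG = −√(5/21) = -0.487950

−√(5/21) ≈ -0.487950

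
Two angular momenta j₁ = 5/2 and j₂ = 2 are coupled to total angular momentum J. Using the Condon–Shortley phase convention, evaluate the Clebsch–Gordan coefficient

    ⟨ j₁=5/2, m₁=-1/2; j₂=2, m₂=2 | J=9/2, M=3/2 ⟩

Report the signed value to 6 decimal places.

+0.345033

√[10·0!5!4!/10! · 2!3!4!0!6!3!] = √(69120/7)
  +(−1)^0/∏(0,0,3,4,2,0)! = 1/288  (running 1/288)
⟨..|..⟩ = √(69120/7)·(1/288) = +0.345033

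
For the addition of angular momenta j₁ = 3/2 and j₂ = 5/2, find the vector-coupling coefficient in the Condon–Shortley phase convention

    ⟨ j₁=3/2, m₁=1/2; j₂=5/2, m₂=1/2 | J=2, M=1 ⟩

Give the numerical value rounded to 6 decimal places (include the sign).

√[5·2!1!3!/7! · 2!1!3!2!3!1!] = √(12/7)
  +(−1)^0/∏(0,2,1,3,0,0)! = 1/12  (running 1/12)
  +(−1)^1/∏(1,1,0,2,1,1)! = -1/2  (running -5/12)
⟨..|..⟩ = √(12/7)·(-5/12) = -0.545545

-0.545545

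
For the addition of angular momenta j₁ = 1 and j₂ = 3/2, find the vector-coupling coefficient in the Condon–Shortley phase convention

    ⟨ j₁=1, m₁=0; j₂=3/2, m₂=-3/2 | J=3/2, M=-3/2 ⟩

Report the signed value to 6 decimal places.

j₁+j₂−J=1  J+j₁−j₂=1  J−j₁+j₂=2  j₁+j₂+J+1=5
(j₁±m₁, j₂±m₂, J±M) = (1,1,0,3,0,3)
P² = 12/5
sum k=0..0:
  [0] +1/2 = 1/2
S = 1/2
C² = P²·S² = 3/5 ; C = +0.774597

+√(3/5) ≈ +0.774597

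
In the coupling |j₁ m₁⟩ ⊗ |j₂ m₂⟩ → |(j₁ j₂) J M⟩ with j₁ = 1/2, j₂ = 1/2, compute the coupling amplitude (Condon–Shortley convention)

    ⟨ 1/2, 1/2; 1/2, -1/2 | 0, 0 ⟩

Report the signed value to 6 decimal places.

triangle: 1!×0!×0!/2! = 1/2
(j±m)!: 1!×0!×0!×1!×0!×0! = 1
prefactor² = (2J+1)×Δ×N² = 1/2
  k=0: +1/(0!×1!×0!×0!×0!×0!) = 1
Σ = 1  ⇒  CG² = 1/2×1² = 1/2
CG = +√(1/2) = +0.707107

+0.707107  (= +√(1/2))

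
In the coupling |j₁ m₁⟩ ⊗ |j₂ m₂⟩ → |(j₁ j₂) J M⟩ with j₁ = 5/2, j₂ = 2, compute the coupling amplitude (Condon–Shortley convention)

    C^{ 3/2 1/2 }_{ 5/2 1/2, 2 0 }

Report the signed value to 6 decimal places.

−√(2/35) = -0.239046

triangle: 3!×2!×1!/7! = 12/5040
(j±m)!: 3!×2!×2!×2!×2!×1! = 96
prefactor² = (2J+1)×Δ×N² = 32/35
  k=1: −1/(1!×2!×1!×1!×1!×0!) = -1/2
  k=2: +1/(2!×1!×0!×0!×2!×1!) = 1/4
Σ = -1/4  ⇒  CG² = 32/35×(-1/4)² = 2/35
CG = −√(2/35) = -0.239046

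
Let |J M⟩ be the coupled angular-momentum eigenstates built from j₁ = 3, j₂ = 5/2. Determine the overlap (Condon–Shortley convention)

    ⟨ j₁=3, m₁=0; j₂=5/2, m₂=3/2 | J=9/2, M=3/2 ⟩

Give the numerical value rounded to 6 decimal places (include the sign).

j₁+j₂−J=1  J+j₁−j₂=5  J−j₁+j₂=4  j₁+j₂+J+1=11
(j₁±m₁, j₂±m₂, J±M) = (3,3,4,1,6,3)
P² = 207360/77
sum k=0..1:
  [0] +1/288 = 1/288
  [1] −1/72 = -1/72
S = -1/96
C² = P²·S² = 45/154 ; C = -0.540562

−√(45/154) = -0.540562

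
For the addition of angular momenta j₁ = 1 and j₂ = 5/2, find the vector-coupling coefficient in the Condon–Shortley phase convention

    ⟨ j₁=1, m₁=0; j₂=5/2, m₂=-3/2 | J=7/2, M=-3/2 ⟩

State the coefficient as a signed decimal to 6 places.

√[8·0!2!5!/8! · 1!1!1!4!2!5!] = √(1920/7)
  +(−1)^0/∏(0,0,1,1,1,4)! = 1/24  (running 1/24)
⟨..|..⟩ = √(1920/7)·(1/24) = +0.690066

+√(10/21) = +0.690066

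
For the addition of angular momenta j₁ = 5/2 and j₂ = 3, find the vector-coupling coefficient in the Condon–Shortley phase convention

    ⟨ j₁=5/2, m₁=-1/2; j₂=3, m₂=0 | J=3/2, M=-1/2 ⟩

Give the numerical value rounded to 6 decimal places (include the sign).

+0.338062  (= +√(4/35))

j₁+j₂−J=4  J+j₁−j₂=1  J−j₁+j₂=2  j₁+j₂+J+1=8
(j₁±m₁, j₂±m₂, J±M) = (2,3,3,3,1,2)
P² = 144/35
sum k=2..3:
  [2] +1/4 = 1/4
  [3] −1/12 = -1/12
S = 1/6
C² = P²·S² = 4/35 ; C = +0.338062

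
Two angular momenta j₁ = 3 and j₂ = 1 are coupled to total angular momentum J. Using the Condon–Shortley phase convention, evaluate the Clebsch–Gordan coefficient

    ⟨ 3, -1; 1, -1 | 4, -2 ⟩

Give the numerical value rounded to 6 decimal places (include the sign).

+0.731925

triangle: 0!·6!·2!/9! = 1440/362880
(j±m)!: 2!·4!·0!·2!·2!·6! = 138240
prefactor² = (2J+1)·Δ·N² = 34560/7
  k=0: +1/(0!·0!·4!·0!·2!·2!) = 1/96
Σ = 1/96  ⇒  CG² = 34560/7·1/96² = 15/28
CG = +√(15/28) = +0.731925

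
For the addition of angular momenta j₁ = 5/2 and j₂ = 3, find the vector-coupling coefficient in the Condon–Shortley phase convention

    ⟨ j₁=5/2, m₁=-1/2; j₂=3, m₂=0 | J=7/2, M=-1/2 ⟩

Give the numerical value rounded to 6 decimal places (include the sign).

-0.436436  (= −√(4/21))

√[8·2!3!4!/10! · 2!3!3!3!3!4!] = √(6912/175)
  +(−1)^0/∏(0,2,3,3,0,1)! = 1/72  (running 1/72)
  +(−1)^1/∏(1,1,2,2,1,2)! = -1/8  (running -1/9)
  +(−1)^2/∏(2,0,1,1,2,3)! = 1/24  (running -5/72)
⟨..|..⟩ = √(6912/175)·(-5/72) = -0.436436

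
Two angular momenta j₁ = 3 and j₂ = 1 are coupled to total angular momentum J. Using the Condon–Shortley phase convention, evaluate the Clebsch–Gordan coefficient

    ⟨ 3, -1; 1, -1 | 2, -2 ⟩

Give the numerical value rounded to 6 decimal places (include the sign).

+√(1/21) = +0.218218

j₁+j₂−J=2  J+j₁−j₂=4  J−j₁+j₂=0  j₁+j₂+J+1=7
(j₁±m₁, j₂±m₂, J±M) = (2,4,0,2,0,4)
P² = 768/7
sum k=0..0:
  [0] +1/48 = 1/48
S = 1/48
C² = P²·S² = 1/21 ; C = +0.218218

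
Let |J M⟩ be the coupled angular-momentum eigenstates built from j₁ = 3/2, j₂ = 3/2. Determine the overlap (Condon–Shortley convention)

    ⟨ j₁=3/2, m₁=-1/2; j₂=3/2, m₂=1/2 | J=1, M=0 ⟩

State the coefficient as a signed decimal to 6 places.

−√(1/20) ≈ -0.223607

j₁+j₂−J=2  J+j₁−j₂=1  J−j₁+j₂=1  j₁+j₂+J+1=5
(j₁±m₁, j₂±m₂, J±M) = (1,2,2,1,1,1)
P² = 1/5
sum k=1..2:
  [1] −1/1 = -1
  [2] +1/2 = 1/2
S = -1/2
C² = P²·S² = 1/20 ; C = -0.223607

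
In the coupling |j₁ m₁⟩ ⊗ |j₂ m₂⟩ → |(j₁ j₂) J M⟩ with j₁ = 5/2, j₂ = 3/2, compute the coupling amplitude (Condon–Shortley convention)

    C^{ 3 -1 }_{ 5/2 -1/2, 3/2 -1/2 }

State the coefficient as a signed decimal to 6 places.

+0.129099

triangle: 1!×4!×2!/8! = 48/40320
(j±m)!: 2!×3!×1!×2!×2!×4! = 1152
prefactor² = (2J+1)×Δ×N² = 48/5
  k=0: +1/(0!×1!×3!×1!×1!×1!) = 1/6
  k=1: −1/(1!×0!×2!×0!×2!×2!) = -1/8
Σ = 1/24  ⇒  CG² = 48/5×1/24² = 1/60
CG = +√(1/60) = +0.129099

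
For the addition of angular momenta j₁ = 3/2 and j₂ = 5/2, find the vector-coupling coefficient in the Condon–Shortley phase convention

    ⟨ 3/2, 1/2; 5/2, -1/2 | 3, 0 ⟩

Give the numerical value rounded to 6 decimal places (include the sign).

triangle: 1!*2!*4!/8! = 48/40320
(j±m)!: 2!*1!*2!*3!*3!*3! = 864
prefactor² = (2J+1)*Δ*N² = 36/5
  k=0: +1/(0!*1!*1!*2!*1!*2!) = 1/4
  k=1: −1/(1!*0!*0!*1!*2!*3!) = -1/12
Σ = 1/6  ⇒  CG² = 36/5*1/6² = 1/5
CG = +√(1/5) = +0.447214

+0.447214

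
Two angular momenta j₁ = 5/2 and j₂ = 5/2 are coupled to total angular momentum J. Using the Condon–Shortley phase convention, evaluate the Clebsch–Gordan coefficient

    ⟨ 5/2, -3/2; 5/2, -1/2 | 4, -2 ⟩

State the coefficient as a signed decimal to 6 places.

−√(5/28) ≈ -0.422577

triangle: 1!·4!·4!/10! = 576/3628800
(j±m)!: 1!·4!·2!·3!·2!·6! = 414720
prefactor² = (2J+1)·Δ·N² = 20736/35
  k=0: +1/(0!·1!·4!·2!·0!·2!) = 1/96
  k=1: −1/(1!·0!·3!·1!·1!·3!) = -1/36
Σ = -5/288  ⇒  CG² = 20736/35·(-5/288)² = 5/28
CG = −√(5/28) = -0.422577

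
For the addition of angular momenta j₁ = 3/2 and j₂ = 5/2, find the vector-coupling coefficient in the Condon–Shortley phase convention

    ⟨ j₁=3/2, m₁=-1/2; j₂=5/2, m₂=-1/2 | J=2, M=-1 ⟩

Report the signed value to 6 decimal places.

-0.545545

j₁+j₂−J=2  J+j₁−j₂=1  J−j₁+j₂=3  j₁+j₂+J+1=7
(j₁±m₁, j₂±m₂, J±M) = (1,2,2,3,1,3)
P² = 12/7
sum k=1..2:
  [1] −1/2 = -1/2
  [2] +1/12 = 1/12
S = -5/12
C² = P²·S² = 25/84 ; C = -0.545545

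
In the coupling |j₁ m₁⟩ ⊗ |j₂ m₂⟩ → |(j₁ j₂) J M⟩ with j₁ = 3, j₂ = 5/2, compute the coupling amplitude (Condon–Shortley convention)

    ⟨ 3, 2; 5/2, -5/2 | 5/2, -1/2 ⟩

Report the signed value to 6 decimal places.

+0.597614

j₁+j₂−J=3  J+j₁−j₂=3  J−j₁+j₂=2  j₁+j₂+J+1=9
(j₁±m₁, j₂±m₂, J±M) = (5,1,0,5,2,3)
P² = 1440/7
sum k=0..0:
  [0] +1/24 = 1/24
S = 1/24
C² = P²·S² = 5/14 ; C = +0.597614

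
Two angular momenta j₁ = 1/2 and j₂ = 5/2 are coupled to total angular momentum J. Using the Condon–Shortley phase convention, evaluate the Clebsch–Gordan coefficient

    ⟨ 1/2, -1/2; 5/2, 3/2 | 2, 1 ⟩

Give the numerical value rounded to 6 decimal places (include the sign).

−√(2/3) = -0.816497

√[5·1!0!4!/6! · 0!1!4!1!3!1!] = √(24)
  +(−1)^1/∏(1,0,0,3,0,1)! = -1/6  (running -1/6)
⟨..|..⟩ = √(24)·(-1/6) = -0.816497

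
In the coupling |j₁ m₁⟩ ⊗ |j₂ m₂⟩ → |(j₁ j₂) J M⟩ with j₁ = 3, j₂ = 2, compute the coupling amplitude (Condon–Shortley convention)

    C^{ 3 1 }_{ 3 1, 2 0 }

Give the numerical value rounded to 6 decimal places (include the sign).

j₁+j₂−J=2  J+j₁−j₂=4  J−j₁+j₂=2  j₁+j₂+J+1=9
(j₁±m₁, j₂±m₂, J±M) = (4,2,2,2,4,2)
P² = 256/15
sum k=0..2:
  [0] +1/16 = 1/16
  [1] −1/6 = -1/6
  [2] +1/96 = 1/96
S = -3/32
C² = P²·S² = 3/20 ; C = -0.387298

−√(3/20) = -0.387298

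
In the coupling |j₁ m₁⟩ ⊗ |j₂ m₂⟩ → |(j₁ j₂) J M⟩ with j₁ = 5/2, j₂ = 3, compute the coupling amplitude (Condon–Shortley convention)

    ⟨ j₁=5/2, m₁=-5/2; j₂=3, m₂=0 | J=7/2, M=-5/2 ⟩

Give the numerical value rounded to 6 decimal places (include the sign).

j₁+j₂−J=2  J+j₁−j₂=3  J−j₁+j₂=4  j₁+j₂+J+1=10
(j₁±m₁, j₂±m₂, J±M) = (0,5,3,3,1,6)
P² = 13824/7
sum k=2..2:
  [2] +1/72 = 1/72
S = 1/72
C² = P²·S² = 8/21 ; C = +0.617213

+0.617213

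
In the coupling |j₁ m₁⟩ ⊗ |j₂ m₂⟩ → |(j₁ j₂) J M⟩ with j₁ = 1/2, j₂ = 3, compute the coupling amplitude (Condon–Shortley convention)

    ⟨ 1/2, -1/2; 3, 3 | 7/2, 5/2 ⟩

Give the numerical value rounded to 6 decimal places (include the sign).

+√(1/7) = +0.377964

triangle: 0!×1!×6!/8! = 720/40320
(j±m)!: 0!×1!×6!×0!×6!×1! = 518400
prefactor² = (2J+1)×Δ×N² = 518400/7
  k=0: +1/(0!×0!×1!×6!×0!×0!) = 1/720
Σ = 1/720  ⇒  CG² = 518400/7×1/720² = 1/7
CG = +√(1/7) = +0.377964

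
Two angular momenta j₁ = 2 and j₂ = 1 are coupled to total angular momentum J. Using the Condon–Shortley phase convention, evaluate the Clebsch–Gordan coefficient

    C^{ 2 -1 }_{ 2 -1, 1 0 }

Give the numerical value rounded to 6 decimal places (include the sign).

j₁+j₂−J=1  J+j₁−j₂=3  J−j₁+j₂=1  j₁+j₂+J+1=6
(j₁±m₁, j₂±m₂, J±M) = (1,3,1,1,1,3)
P² = 3/2
sum k=0..1:
  [0] +1/6 = 1/6
  [1] −1/2 = -1/2
S = -1/3
C² = P²·S² = 1/6 ; C = -0.408248

-0.408248  (= −√(1/6))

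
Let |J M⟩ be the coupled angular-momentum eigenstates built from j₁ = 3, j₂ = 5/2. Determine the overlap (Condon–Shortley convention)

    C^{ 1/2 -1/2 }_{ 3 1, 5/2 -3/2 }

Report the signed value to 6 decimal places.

√[2·5!1!0!/7! · 4!2!1!4!0!1!] = √(384/7)
  +(−1)^1/∏(1,4,1,0,0,0)! = -1/24  (running -1/24)
⟨..|..⟩ = √(384/7)·(-1/24) = -0.308607

−√(2/21) ≈ -0.308607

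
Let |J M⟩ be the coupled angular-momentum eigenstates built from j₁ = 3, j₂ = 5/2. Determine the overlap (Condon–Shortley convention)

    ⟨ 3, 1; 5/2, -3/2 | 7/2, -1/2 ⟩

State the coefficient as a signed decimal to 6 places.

√[8·2!4!3!/10! · 4!2!1!4!3!4!] = √(18432/175)
  +(−1)^0/∏(0,2,2,1,2,2)! = 1/16  (running 1/16)
  +(−1)^1/∏(1,1,1,0,3,3)! = -1/36  (running 5/144)
⟨..|..⟩ = √(18432/175)·(5/144) = +0.356348

+√(8/63) ≈ +0.356348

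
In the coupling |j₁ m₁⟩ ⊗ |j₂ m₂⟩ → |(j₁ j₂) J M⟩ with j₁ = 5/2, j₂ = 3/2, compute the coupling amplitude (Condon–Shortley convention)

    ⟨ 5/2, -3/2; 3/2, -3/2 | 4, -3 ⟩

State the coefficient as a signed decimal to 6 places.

triangle: 0!×5!×3!/9! = 720/362880
(j±m)!: 1!×4!×0!×3!×1!×7! = 725760
prefactor² = (2J+1)×Δ×N² = 12960
  k=0: +1/(0!×0!×4!×0!×1!×3!) = 1/144
Σ = 1/144  ⇒  CG² = 12960×1/144² = 5/8
CG = +√(5/8) = +0.790569

+√(5/8) = +0.790569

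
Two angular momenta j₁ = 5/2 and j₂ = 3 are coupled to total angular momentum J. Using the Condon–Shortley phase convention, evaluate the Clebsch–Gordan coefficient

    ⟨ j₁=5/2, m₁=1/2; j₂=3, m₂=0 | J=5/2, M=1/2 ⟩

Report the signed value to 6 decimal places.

−√(8/105) = -0.276026

√[6·3!2!3!/9! · 3!2!3!3!3!2!] = √(216/35)
  +(−1)^0/∏(0,3,2,3,0,0)! = 1/72  (running 1/72)
  +(−1)^1/∏(1,2,1,2,1,1)! = -1/4  (running -17/72)
  +(−1)^2/∏(2,1,0,1,2,2)! = 1/8  (running -1/9)
⟨..|..⟩ = √(216/35)·(-1/9) = -0.276026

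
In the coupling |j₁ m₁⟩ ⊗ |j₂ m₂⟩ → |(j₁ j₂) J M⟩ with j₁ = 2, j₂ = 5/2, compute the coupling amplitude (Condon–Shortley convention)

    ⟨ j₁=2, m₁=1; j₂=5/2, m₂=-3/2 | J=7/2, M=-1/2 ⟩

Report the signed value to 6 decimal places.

+√(121/315) = +0.619780

j₁+j₂−J=1  J+j₁−j₂=3  J−j₁+j₂=4  j₁+j₂+J+1=9
(j₁±m₁, j₂±m₂, J±M) = (3,1,1,4,3,4)
P² = 2304/35
sum k=0..1:
  [0] +1/12 = 1/12
  [1] −1/144 = -1/144
S = 11/144
C² = P²·S² = 121/315 ; C = +0.619780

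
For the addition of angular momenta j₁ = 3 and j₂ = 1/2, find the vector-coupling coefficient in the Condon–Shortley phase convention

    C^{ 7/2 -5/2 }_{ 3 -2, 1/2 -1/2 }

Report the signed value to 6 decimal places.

j₁+j₂−J=0  J+j₁−j₂=6  J−j₁+j₂=1  j₁+j₂+J+1=8
(j₁±m₁, j₂±m₂, J±M) = (1,5,0,1,1,6)
P² = 86400/7
sum k=0..0:
  [0] +1/120 = 1/120
S = 1/120
C² = P²·S² = 6/7 ; C = +0.925820

+0.925820  (= +√(6/7))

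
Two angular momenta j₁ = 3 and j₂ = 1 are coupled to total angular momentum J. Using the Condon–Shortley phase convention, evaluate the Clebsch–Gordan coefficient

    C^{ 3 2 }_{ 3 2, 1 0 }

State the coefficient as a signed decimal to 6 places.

+√(1/3) = +0.577350

√[7·1!5!1!/8! · 5!1!1!1!5!1!] = √(300)
  +(−1)^0/∏(0,1,1,1,4,0)! = 1/24  (running 1/24)
  +(−1)^1/∏(1,0,0,0,5,1)! = -1/120  (running 1/30)
⟨..|..⟩ = √(300)·(1/30) = +0.577350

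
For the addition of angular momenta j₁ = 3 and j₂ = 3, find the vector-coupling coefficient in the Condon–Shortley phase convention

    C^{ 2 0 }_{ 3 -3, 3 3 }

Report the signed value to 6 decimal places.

j₁+j₂−J=4  J+j₁−j₂=2  J−j₁+j₂=2  j₁+j₂+J+1=9
(j₁±m₁, j₂±m₂, J±M) = (0,6,6,0,2,2)
P² = 19200/7
sum k=4..4:
  [4] +1/96 = 1/96
S = 1/96
C² = P²·S² = 25/84 ; C = +0.545545

+√(25/84) = +0.545545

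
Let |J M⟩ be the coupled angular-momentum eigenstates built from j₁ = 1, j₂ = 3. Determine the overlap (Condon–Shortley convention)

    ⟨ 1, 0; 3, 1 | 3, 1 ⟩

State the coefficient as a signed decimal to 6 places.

triangle: 1!×1!×5!/8! = 120/40320
(j±m)!: 1!×1!×4!×2!×4!×2! = 2304
prefactor² = (2J+1)×Δ×N² = 48
  k=0: +1/(0!×1!×1!×4!×0!×1!) = 1/24
  k=1: −1/(1!×0!×0!×3!×1!×2!) = -1/12
Σ = -1/24  ⇒  CG² = 48×(-1/24)² = 1/12
CG = −√(1/12) = -0.288675

-0.288675  (= −√(1/12))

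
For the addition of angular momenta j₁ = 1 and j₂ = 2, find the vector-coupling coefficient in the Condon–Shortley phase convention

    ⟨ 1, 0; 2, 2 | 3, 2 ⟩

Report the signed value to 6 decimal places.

+0.577350  (= +√(1/3))

√[7·0!2!4!/7! · 1!1!4!0!5!1!] = √(192)
  +(−1)^0/∏(0,0,1,4,1,0)! = 1/24  (running 1/24)
⟨..|..⟩ = √(192)·(1/24) = +0.577350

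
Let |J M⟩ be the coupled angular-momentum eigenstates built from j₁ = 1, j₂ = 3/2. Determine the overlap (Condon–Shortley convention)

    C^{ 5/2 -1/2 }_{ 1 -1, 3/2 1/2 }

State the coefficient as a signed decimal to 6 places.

+√(3/10) ≈ +0.547723

√[6·0!2!3!/6! · 0!2!2!1!2!3!] = √(24/5)
  +(−1)^0/∏(0,0,2,2,0,1)! = 1/4  (running 1/4)
⟨..|..⟩ = √(24/5)·(1/4) = +0.547723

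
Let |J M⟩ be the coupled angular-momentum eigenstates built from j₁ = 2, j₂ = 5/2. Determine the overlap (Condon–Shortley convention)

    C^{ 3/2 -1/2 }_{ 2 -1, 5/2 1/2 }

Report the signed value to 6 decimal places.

triangle: 3!×1!×2!/7! = 12/5040
(j±m)!: 1!×3!×3!×2!×1!×2! = 144
prefactor² = (2J+1)×Δ×N² = 48/35
  k=2: +1/(2!×1!×1!×1!×0!×1!) = 1/2
  k=3: −1/(3!×0!×0!×0!×1!×2!) = -1/12
Σ = 5/12  ⇒  CG² = 48/35×5/12² = 5/21
CG = +√(5/21) = +0.487950

+0.487950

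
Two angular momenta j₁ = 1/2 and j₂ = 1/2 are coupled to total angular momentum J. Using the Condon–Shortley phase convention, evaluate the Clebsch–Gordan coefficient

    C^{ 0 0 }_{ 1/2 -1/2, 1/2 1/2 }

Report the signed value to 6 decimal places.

√[1·1!0!0!/2! · 0!1!1!0!0!0!] = √(1/2)
  +(−1)^1/∏(1,0,0,0,0,0)! = -1  (running -1)
⟨..|..⟩ = √(1/2)·(-1) = -0.707107

−√(1/2) = -0.707107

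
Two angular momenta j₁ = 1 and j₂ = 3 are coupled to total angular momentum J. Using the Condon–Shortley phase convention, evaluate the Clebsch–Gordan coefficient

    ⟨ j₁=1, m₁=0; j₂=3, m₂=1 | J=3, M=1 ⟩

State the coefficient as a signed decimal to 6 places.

−√(1/12) ≈ -0.288675

√[7·1!1!5!/8! · 1!1!4!2!4!2!] = √(48)
  +(−1)^0/∏(0,1,1,4,0,1)! = 1/24  (running 1/24)
  +(−1)^1/∏(1,0,0,3,1,2)! = -1/12  (running -1/24)
⟨..|..⟩ = √(48)·(-1/24) = -0.288675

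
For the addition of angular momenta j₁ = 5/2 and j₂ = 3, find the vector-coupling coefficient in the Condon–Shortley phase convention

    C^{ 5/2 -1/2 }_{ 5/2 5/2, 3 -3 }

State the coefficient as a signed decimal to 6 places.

j₁+j₂−J=3  J+j₁−j₂=2  J−j₁+j₂=3  j₁+j₂+J+1=9
(j₁±m₁, j₂±m₂, J±M) = (5,0,0,6,2,3)
P² = 8640/7
sum k=0..0:
  [0] +1/72 = 1/72
S = 1/72
C² = P²·S² = 5/21 ; C = +0.487950

+√(5/21) ≈ +0.487950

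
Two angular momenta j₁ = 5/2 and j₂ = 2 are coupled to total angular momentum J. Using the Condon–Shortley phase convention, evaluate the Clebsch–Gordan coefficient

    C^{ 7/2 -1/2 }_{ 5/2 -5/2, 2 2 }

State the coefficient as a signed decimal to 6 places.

j₁+j₂−J=1  J+j₁−j₂=4  J−j₁+j₂=3  j₁+j₂+J+1=9
(j₁±m₁, j₂±m₂, J±M) = (0,5,4,0,3,4)
P² = 9216/7
sum k=1..1:
  [1] −1/144 = -1/144
S = -1/144
C² = P²·S² = 4/63 ; C = -0.251976

-0.251976  (= −√(4/63))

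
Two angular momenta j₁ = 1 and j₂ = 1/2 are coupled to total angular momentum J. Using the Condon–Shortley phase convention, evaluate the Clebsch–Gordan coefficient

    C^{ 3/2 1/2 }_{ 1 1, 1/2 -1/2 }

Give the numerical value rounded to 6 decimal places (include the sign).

+√(1/3) = +0.577350

triangle: 0!·2!·1!/4! = 2/24
(j±m)!: 2!·0!·0!·1!·2!·1! = 4
prefactor² = (2J+1)·Δ·N² = 4/3
  k=0: +1/(0!·0!·0!·0!·2!·1!) = 1/2
Σ = 1/2  ⇒  CG² = 4/3·1/2² = 1/3
CG = +√(1/3) = +0.577350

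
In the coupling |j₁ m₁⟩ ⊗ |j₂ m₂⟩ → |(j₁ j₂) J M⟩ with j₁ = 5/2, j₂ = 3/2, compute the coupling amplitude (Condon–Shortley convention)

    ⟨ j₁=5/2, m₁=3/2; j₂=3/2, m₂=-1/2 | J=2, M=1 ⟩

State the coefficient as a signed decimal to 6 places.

j₁+j₂−J=2  J+j₁−j₂=3  J−j₁+j₂=1  j₁+j₂+J+1=7
(j₁±m₁, j₂±m₂, J±M) = (4,1,1,2,3,1)
P² = 24/7
sum k=0..1:
  [0] +1/4 = 1/4
  [1] −1/6 = -1/6
S = 1/12
C² = P²·S² = 1/42 ; C = +0.154303

+√(1/42) ≈ +0.154303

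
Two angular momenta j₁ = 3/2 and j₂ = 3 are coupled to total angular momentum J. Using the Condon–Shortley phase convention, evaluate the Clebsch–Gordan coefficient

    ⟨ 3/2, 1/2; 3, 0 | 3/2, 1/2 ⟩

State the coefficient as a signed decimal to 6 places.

√[4·3!0!3!/7! · 2!1!3!3!2!1!] = √(144/35)
  +(−1)^1/∏(1,2,0,2,0,1)! = -1/4  (running -1/4)
⟨..|..⟩ = √(144/35)·(-1/4) = -0.507093

-0.507093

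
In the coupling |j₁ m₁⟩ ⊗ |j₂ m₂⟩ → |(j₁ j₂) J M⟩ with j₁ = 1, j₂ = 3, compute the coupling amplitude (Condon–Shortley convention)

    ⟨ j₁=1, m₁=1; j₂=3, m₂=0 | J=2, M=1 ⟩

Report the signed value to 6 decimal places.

+√(1/7) ≈ +0.377964

j₁+j₂−J=2  J+j₁−j₂=0  J−j₁+j₂=4  j₁+j₂+J+1=7
(j₁±m₁, j₂±m₂, J±M) = (2,0,3,3,3,1)
P² = 144/7
sum k=0..0:
  [0] +1/12 = 1/12
S = 1/12
C² = P²·S² = 1/7 ; C = +0.377964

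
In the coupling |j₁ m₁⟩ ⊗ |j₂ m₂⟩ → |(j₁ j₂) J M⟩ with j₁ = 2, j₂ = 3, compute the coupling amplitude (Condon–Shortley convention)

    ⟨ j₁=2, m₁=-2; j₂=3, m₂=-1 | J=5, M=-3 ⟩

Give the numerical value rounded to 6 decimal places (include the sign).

+0.577350

√[11·0!4!6!/11! · 0!4!2!4!2!8!] = √(442368)
  +(−1)^0/∏(0,0,4,2,0,4)! = 1/1152  (running 1/1152)
⟨..|..⟩ = √(442368)·(1/1152) = +0.577350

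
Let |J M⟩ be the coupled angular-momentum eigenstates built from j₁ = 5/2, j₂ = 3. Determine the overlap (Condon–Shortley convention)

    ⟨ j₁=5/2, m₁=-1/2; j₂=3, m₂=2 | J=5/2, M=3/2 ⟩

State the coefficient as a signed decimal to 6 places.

+0.267261

√[6·3!2!3!/9! · 2!3!5!1!4!1!] = √(288/7)
  +(−1)^2/∏(2,1,1,3,1,0)! = 1/12  (running 1/12)
  +(−1)^3/∏(3,0,0,2,2,1)! = -1/24  (running 1/24)
⟨..|..⟩ = √(288/7)·(1/24) = +0.267261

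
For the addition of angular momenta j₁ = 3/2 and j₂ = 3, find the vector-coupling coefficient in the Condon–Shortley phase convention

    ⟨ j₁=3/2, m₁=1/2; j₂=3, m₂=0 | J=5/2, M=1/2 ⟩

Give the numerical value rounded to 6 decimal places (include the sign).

-0.414039

√[6·2!1!4!/8! · 2!1!3!3!3!2!] = √(216/35)
  +(−1)^0/∏(0,2,1,3,0,1)! = 1/12  (running 1/12)
  +(−1)^1/∏(1,1,0,2,1,2)! = -1/4  (running -1/6)
⟨..|..⟩ = √(216/35)·(-1/6) = -0.414039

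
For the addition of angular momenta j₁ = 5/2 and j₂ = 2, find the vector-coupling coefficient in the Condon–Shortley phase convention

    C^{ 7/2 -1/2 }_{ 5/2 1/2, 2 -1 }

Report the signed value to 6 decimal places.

+√(14/45) ≈ +0.557773

√[8·1!4!3!/9! · 3!2!1!3!3!4!] = √(1152/35)
  +(−1)^0/∏(0,1,2,1,2,2)! = 1/8  (running 1/8)
  +(−1)^1/∏(1,0,1,0,3,3)! = -1/36  (running 7/72)
⟨..|..⟩ = √(1152/35)·(7/72) = +0.557773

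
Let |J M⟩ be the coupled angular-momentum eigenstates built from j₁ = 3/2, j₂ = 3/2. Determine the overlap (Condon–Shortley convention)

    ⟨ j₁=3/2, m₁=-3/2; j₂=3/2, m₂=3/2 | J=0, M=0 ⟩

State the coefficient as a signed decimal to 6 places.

triangle: 3!×0!×0!/4! = 6/24
(j±m)!: 0!×3!×3!×0!×0!×0! = 36
prefactor² = (2J+1)×Δ×N² = 9
  k=3: −1/(3!×0!×0!×0!×0!×0!) = -1/6
Σ = -1/6  ⇒  CG² = 9×(-1/6)² = 1/4
CG = −√(1/4) = -0.500000

−√(1/4) ≈ -0.500000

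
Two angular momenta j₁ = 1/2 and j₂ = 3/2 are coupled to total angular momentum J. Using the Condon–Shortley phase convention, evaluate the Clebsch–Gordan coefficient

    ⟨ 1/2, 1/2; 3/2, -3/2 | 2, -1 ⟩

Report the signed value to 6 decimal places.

j₁+j₂−J=0  J+j₁−j₂=1  J−j₁+j₂=3  j₁+j₂+J+1=5
(j₁±m₁, j₂±m₂, J±M) = (1,0,0,3,1,3)
P² = 9
sum k=0..0:
  [0] +1/6 = 1/6
S = 1/6
C² = P²·S² = 1/4 ; C = +0.500000

+0.500000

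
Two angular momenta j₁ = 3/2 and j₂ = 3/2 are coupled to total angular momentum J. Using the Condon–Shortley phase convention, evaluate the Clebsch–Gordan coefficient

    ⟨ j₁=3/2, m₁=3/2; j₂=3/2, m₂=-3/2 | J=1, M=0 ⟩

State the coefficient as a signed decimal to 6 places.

+√(9/20) ≈ +0.670820

√[3·2!1!1!/5! · 3!0!0!3!1!1!] = √(9/5)
  +(−1)^0/∏(0,2,0,0,1,1)! = 1/2  (running 1/2)
⟨..|..⟩ = √(9/5)·(1/2) = +0.670820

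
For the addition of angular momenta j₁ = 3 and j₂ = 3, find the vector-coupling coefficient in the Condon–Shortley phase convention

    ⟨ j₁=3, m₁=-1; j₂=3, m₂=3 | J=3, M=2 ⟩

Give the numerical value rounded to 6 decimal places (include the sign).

√[7·3!3!3!/10! · 2!4!6!0!5!1!] = √(1728)
  +(−1)^3/∏(3,0,1,3,2,0)! = -1/72  (running -1/72)
⟨..|..⟩ = √(1728)·(-1/72) = -0.577350

−√(1/3) = -0.577350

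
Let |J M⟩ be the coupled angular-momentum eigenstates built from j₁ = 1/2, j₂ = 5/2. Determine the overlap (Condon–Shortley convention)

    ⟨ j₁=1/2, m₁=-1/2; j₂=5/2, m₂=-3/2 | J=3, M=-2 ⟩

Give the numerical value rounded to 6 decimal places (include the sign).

+0.912871

√[7·0!1!5!/7! · 0!1!1!4!1!5!] = √(480)
  +(−1)^0/∏(0,0,1,1,0,4)! = 1/24  (running 1/24)
⟨..|..⟩ = √(480)·(1/24) = +0.912871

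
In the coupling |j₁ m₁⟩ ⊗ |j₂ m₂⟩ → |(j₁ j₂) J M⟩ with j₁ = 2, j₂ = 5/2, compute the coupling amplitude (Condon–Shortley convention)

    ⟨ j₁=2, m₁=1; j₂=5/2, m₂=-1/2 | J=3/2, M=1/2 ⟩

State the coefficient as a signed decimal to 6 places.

j₁+j₂−J=3  J+j₁−j₂=1  J−j₁+j₂=2  j₁+j₂+J+1=7
(j₁±m₁, j₂±m₂, J±M) = (3,1,2,3,2,1)
P² = 48/35
sum k=0..1:
  [0] +1/12 = 1/12
  [1] −1/2 = -1/2
S = -5/12
C² = P²·S² = 5/21 ; C = -0.487950

−√(5/21) = -0.487950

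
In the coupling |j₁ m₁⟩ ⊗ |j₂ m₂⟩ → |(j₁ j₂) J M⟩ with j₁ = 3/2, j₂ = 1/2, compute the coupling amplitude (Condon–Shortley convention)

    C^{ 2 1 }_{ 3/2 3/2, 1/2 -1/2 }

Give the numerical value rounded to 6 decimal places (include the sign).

j₁+j₂−J=0  J+j₁−j₂=3  J−j₁+j₂=1  j₁+j₂+J+1=5
(j₁±m₁, j₂±m₂, J±M) = (3,0,0,1,3,1)
P² = 9
sum k=0..0:
  [0] +1/6 = 1/6
S = 1/6
C² = P²·S² = 1/4 ; C = +0.500000

+0.500000  (= +√(1/4))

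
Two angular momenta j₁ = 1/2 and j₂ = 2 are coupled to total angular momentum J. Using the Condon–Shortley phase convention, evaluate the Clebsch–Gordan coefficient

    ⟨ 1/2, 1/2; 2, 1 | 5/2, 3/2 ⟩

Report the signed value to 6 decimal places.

j₁+j₂−J=0  J+j₁−j₂=1  J−j₁+j₂=4  j₁+j₂+J+1=6
(j₁±m₁, j₂±m₂, J±M) = (1,0,3,1,4,1)
P² = 144/5
sum k=0..0:
  [0] +1/6 = 1/6
S = 1/6
C² = P²·S² = 4/5 ; C = +0.894427

+0.894427  (= +√(4/5))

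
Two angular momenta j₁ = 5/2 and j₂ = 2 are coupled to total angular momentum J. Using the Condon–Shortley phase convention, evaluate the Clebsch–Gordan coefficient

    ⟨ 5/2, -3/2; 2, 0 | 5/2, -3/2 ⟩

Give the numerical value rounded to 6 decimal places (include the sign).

-0.119523

√[6·2!3!2!/8! · 1!4!2!2!1!4!] = √(288/35)
  +(−1)^1/∏(1,1,3,1,0,1)! = -1/6  (running -1/6)
  +(−1)^2/∏(2,0,2,0,1,2)! = 1/8  (running -1/24)
⟨..|..⟩ = √(288/35)·(-1/24) = -0.119523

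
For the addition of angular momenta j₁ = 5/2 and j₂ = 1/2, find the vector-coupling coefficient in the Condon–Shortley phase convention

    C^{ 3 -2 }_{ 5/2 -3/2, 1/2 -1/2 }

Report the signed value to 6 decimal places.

triangle: 0!×5!×1!/7! = 120/5040
(j±m)!: 1!×4!×0!×1!×1!×5! = 2880
prefactor² = (2J+1)×Δ×N² = 480
  k=0: +1/(0!×0!×4!×0!×1!×1!) = 1/24
Σ = 1/24  ⇒  CG² = 480×1/24² = 5/6
CG = +√(5/6) = +0.912871

+0.912871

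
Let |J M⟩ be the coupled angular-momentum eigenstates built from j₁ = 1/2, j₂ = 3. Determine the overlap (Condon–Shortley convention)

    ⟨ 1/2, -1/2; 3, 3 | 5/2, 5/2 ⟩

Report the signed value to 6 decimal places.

-0.925820  (= −√(6/7))

√[6·1!0!5!/7! · 0!1!6!0!5!0!] = √(86400/7)
  +(−1)^1/∏(1,0,0,5,0,0)! = -1/120  (running -1/120)
⟨..|..⟩ = √(86400/7)·(-1/120) = -0.925820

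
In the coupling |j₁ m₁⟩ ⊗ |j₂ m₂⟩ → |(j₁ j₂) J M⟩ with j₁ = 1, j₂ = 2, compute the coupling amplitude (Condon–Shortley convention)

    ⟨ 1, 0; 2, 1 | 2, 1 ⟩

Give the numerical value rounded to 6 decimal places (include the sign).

j₁+j₂−J=1  J+j₁−j₂=1  J−j₁+j₂=3  j₁+j₂+J+1=6
(j₁±m₁, j₂±m₂, J±M) = (1,1,3,1,3,1)
P² = 3/2
sum k=0..1:
  [0] +1/6 = 1/6
  [1] −1/2 = -1/2
S = -1/3
C² = P²·S² = 1/6 ; C = -0.408248

-0.408248  (= −√(1/6))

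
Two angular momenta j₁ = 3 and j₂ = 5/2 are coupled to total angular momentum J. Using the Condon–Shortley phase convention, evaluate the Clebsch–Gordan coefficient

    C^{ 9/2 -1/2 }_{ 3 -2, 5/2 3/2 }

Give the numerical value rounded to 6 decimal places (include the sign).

−√(361/1386) ≈ -0.510355

j₁+j₂−J=1  J+j₁−j₂=5  J−j₁+j₂=4  j₁+j₂+J+1=11
(j₁±m₁, j₂±m₂, J±M) = (1,5,4,1,4,5)
P² = 460800/77
sum k=0..1:
  [0] +1/2880 = 1/2880
  [1] −1/144 = -1/144
S = -19/2880
C² = P²·S² = 361/1386 ; C = -0.510355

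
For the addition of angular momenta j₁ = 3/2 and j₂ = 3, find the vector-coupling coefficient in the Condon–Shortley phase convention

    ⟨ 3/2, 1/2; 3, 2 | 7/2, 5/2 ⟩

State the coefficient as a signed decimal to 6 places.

j₁+j₂−J=1  J+j₁−j₂=2  J−j₁+j₂=5  j₁+j₂+J+1=9
(j₁±m₁, j₂±m₂, J±M) = (2,1,5,1,6,1)
P² = 6400/7
sum k=0..1:
  [0] +1/120 = 1/120
  [1] −1/48 = -1/48
S = -1/80
C² = P²·S² = 1/7 ; C = -0.377964

−√(1/7) = -0.377964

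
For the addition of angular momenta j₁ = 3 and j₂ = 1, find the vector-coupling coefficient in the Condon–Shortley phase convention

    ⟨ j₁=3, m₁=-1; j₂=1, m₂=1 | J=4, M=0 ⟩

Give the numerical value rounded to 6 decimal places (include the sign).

j₁+j₂−J=0  J+j₁−j₂=6  J−j₁+j₂=2  j₁+j₂+J+1=9
(j₁±m₁, j₂±m₂, J±M) = (2,4,2,0,4,4)
P² = 13824/7
sum k=0..0:
  [0] +1/96 = 1/96
S = 1/96
C² = P²·S² = 3/14 ; C = +0.462910

+0.462910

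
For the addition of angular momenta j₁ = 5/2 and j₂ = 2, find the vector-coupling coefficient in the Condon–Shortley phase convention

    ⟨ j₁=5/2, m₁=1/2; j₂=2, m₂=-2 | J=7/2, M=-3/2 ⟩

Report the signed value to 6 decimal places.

+√(8/21) ≈ +0.617213

triangle: 1!·4!·3!/9! = 144/362880
(j±m)!: 3!·2!·0!·4!·2!·5! = 69120
prefactor² = (2J+1)·Δ·N² = 1536/7
  k=0: +1/(0!·1!·2!·0!·2!·3!) = 1/24
Σ = 1/24  ⇒  CG² = 1536/7·1/24² = 8/21
CG = +√(8/21) = +0.617213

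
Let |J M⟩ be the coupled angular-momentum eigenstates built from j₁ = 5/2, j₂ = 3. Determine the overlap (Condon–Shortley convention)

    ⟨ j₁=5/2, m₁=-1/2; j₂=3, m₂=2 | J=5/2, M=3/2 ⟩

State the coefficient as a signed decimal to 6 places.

+√(1/14) = +0.267261

triangle: 3!×2!×3!/9! = 72/362880
(j±m)!: 2!×3!×5!×1!×4!×1! = 34560
prefactor² = (2J+1)×Δ×N² = 288/7
  k=2: +1/(2!×1!×1!×3!×1!×0!) = 1/12
  k=3: −1/(3!×0!×0!×2!×2!×1!) = -1/24
Σ = 1/24  ⇒  CG² = 288/7×1/24² = 1/14
CG = +√(1/14) = +0.267261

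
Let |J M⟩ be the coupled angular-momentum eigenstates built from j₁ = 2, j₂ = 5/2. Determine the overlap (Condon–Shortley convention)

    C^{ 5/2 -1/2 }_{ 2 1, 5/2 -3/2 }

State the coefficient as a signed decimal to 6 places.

√[6·2!2!3!/8! · 3!1!1!4!2!3!] = √(216/35)
  +(−1)^0/∏(0,2,1,1,1,2)! = 1/4  (running 1/4)
  +(−1)^1/∏(1,1,0,0,2,3)! = -1/12  (running 1/6)
⟨..|..⟩ = √(216/35)·(1/6) = +0.414039

+0.414039  (= +√(6/35))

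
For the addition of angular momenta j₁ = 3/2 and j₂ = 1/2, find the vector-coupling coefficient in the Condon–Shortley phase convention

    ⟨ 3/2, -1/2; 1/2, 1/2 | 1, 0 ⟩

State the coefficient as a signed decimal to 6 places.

triangle: 1!·2!·0!/4! = 2/24
(j±m)!: 1!·2!·1!·0!·1!·1! = 2
prefactor² = (2J+1)·Δ·N² = 1/2
  k=1: −1/(1!·0!·1!·0!·1!·0!) = -1
Σ = -1  ⇒  CG² = 1/2·(-1)² = 1/2
CG = −√(1/2) = -0.707107

-0.707107  (= −√(1/2))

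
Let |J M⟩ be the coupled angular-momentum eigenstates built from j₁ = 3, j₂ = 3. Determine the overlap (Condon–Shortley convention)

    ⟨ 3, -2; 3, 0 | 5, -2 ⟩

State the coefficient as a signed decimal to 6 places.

-0.577350  (= −√(1/3))

j₁+j₂−J=1  J+j₁−j₂=5  J−j₁+j₂=5  j₁+j₂+J+1=12
(j₁±m₁, j₂±m₂, J±M) = (1,5,3,3,3,7)
P² = 43200
sum k=0..1:
  [0] +1/1440 = 1/1440
  [1] −1/288 = -1/288
S = -1/360
C² = P²·S² = 1/3 ; C = -0.577350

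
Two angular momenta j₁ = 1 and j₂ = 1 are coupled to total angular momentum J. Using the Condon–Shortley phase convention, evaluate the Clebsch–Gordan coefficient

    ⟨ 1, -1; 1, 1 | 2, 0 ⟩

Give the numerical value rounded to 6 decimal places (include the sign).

j₁+j₂−J=0  J+j₁−j₂=2  J−j₁+j₂=2  j₁+j₂+J+1=5
(j₁±m₁, j₂±m₂, J±M) = (0,2,2,0,2,2)
P² = 8/3
sum k=0..0:
  [0] +1/4 = 1/4
S = 1/4
C² = P²·S² = 1/6 ; C = +0.408248

+0.408248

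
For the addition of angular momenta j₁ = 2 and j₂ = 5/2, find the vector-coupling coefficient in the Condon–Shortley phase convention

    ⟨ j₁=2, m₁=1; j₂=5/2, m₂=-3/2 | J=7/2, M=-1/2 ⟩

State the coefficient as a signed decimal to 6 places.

j₁+j₂−J=1  J+j₁−j₂=3  J−j₁+j₂=4  j₁+j₂+J+1=9
(j₁±m₁, j₂±m₂, J±M) = (3,1,1,4,3,4)
P² = 2304/35
sum k=0..1:
  [0] +1/12 = 1/12
  [1] −1/144 = -1/144
S = 11/144
C² = P²·S² = 121/315 ; C = +0.619780

+0.619780  (= +√(121/315))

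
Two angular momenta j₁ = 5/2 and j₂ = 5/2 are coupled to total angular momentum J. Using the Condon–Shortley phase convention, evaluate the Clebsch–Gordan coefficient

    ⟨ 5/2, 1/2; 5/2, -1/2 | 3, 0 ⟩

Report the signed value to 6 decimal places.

triangle: 2!×3!×3!/9! = 72/362880
(j±m)!: 3!×2!×2!×3!×3!×3! = 5184
prefactor² = (2J+1)×Δ×N² = 36/5
  k=0: +1/(0!×2!×2!×2!×1!×1!) = 1/8
  k=1: −1/(1!×1!×1!×1!×2!×2!) = -1/4
  k=2: +1/(2!×0!×0!×0!×3!×3!) = 1/72
Σ = -1/9  ⇒  CG² = 36/5×(-1/9)² = 4/45
CG = −√(4/45) = -0.298142

-0.298142  (= −√(4/45))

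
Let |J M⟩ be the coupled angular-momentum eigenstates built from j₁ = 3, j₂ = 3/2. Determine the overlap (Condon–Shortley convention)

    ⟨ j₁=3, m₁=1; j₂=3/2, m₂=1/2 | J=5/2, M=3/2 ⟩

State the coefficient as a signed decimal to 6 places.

√[6·2!4!1!/8! · 4!2!2!1!4!1!] = √(576/35)
  +(−1)^1/∏(1,1,1,1,3,0)! = -1/6  (running -1/6)
  +(−1)^2/∏(2,0,0,0,4,1)! = 1/48  (running -7/48)
⟨..|..⟩ = √(576/35)·(-7/48) = -0.591608

−√(7/20) = -0.591608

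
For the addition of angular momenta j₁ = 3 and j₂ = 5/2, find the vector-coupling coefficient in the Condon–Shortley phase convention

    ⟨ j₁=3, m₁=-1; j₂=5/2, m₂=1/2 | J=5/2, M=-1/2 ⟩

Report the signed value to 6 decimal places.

+0.478091  (= +√(8/35))

j₁+j₂−J=3  J+j₁−j₂=3  J−j₁+j₂=2  j₁+j₂+J+1=9
(j₁±m₁, j₂±m₂, J±M) = (2,4,3,2,2,3)
P² = 288/35
sum k=1..3:
  [1] −1/24 = -1/24
  [2] +1/4 = 1/4
  [3] −1/24 = -1/24
S = 1/6
C² = P²·S² = 8/35 ; C = +0.478091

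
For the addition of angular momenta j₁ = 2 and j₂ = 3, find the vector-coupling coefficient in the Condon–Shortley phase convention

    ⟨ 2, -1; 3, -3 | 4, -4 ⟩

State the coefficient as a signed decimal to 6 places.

triangle: 1!×3!×5!/10! = 720/3628800
(j±m)!: 1!×3!×0!×6!×0!×8! = 174182400
prefactor² = (2J+1)×Δ×N² = 311040
  k=0: +1/(0!×1!×3!×0!×0!×5!) = 1/720
Σ = 1/720  ⇒  CG² = 311040×1/720² = 3/5
CG = +√(3/5) = +0.774597

+0.774597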